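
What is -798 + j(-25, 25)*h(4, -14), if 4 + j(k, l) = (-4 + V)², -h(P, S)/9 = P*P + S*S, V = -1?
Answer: -40866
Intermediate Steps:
h(P, S) = -9*P² - 9*S² (h(P, S) = -9*(P*P + S*S) = -9*(P² + S²) = -9*P² - 9*S²)
j(k, l) = 21 (j(k, l) = -4 + (-4 - 1)² = -4 + (-5)² = -4 + 25 = 21)
-798 + j(-25, 25)*h(4, -14) = -798 + 21*(-9*4² - 9*(-14)²) = -798 + 21*(-9*16 - 9*196) = -798 + 21*(-144 - 1764) = -798 + 21*(-1908) = -798 - 40068 = -40866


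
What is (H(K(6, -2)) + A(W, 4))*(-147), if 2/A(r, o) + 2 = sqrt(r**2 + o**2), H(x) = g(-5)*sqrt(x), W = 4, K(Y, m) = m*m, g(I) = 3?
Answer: -903 - 42*sqrt(2) ≈ -962.40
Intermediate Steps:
K(Y, m) = m**2
H(x) = 3*sqrt(x)
A(r, o) = 2/(-2 + sqrt(o**2 + r**2)) (A(r, o) = 2/(-2 + sqrt(r**2 + o**2)) = 2/(-2 + sqrt(o**2 + r**2)))
(H(K(6, -2)) + A(W, 4))*(-147) = (3*sqrt((-2)**2) + 2/(-2 + sqrt(4**2 + 4**2)))*(-147) = (3*sqrt(4) + 2/(-2 + sqrt(16 + 16)))*(-147) = (3*2 + 2/(-2 + sqrt(32)))*(-147) = (6 + 2/(-2 + 4*sqrt(2)))*(-147) = -882 - 294/(-2 + 4*sqrt(2))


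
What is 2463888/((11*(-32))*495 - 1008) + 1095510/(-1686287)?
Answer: -90558505007/6156633837 ≈ -14.709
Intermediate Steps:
2463888/((11*(-32))*495 - 1008) + 1095510/(-1686287) = 2463888/(-352*495 - 1008) + 1095510*(-1/1686287) = 2463888/(-174240 - 1008) - 1095510/1686287 = 2463888/(-175248) - 1095510/1686287 = 2463888*(-1/175248) - 1095510/1686287 = -51331/3651 - 1095510/1686287 = -90558505007/6156633837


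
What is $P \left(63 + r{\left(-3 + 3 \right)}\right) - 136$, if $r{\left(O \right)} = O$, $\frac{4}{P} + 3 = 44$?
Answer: $- \frac{5324}{41} \approx -129.85$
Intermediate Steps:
$P = \frac{4}{41}$ ($P = \frac{4}{-3 + 44} = \frac{4}{41} \approx 0.097561$)
$P \left(63 + r{\left(-3 + 3 \right)}\right) - 136 = \frac{4 \left(63 + \left(-3 + 3\right)\right)}{41} - 136 = \frac{4 \left(63 + 0\right)}{41} - 136 = \frac{4}{41} \cdot 63 - 136 = \frac{252}{41} - 136 = - \frac{5324}{41}$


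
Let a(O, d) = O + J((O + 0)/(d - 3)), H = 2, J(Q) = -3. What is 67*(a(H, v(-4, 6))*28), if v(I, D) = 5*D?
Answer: -1876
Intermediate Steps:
a(O, d) = -3 + O (a(O, d) = O - 3 = -3 + O)
67*(a(H, v(-4, 6))*28) = 67*((-3 + 2)*28) = 67*(-1*28) = 67*(-28) = -1876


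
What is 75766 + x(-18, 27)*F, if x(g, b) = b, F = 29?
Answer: 76549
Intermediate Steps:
75766 + x(-18, 27)*F = 75766 + 27*29 = 75766 + 783 = 76549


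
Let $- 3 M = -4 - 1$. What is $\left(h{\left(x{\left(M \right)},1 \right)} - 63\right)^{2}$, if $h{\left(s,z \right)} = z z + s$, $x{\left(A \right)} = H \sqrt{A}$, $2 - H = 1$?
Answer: $\frac{\left(186 - \sqrt{15}\right)^{2}}{9} \approx 3685.6$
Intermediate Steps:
$H = 1$ ($H = 2 - 1 = 1$)
$M = \frac{5}{3}$ ($M = - \frac{-4 - 1}{3} = \left(- \frac{1}{3}\right) \left(-5\right) = \frac{5}{3} \approx 1.6667$)
$x{\left(A \right)} = \sqrt{A}$ ($x{\left(A \right)} = 1 \sqrt{A} = \sqrt{A}$)
$h{\left(s,z \right)} = s + z^{2}$ ($h{\left(s,z \right)} = z^{2} + s = s + z^{2}$)
$\left(h{\left(x{\left(M \right)},1 \right)} - 63\right)^{2} = \left(\left(\sqrt{\frac{5}{3}} + 1^{2}\right) - 63\right)^{2} = \left(\left(\frac{\sqrt{15}}{3} + 1\right) - 63\right)^{2} = \left(\left(1 + \frac{\sqrt{15}}{3}\right) - 63\right)^{2} = \left(-62 + \frac{\sqrt{15}}{3}\right)^{2}$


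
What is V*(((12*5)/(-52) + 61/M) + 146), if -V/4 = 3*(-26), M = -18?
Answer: 132404/3 ≈ 44135.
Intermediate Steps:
V = 312 (V = -12*(-26) = -4*(-78) = 312)
V*(((12*5)/(-52) + 61/M) + 146) = 312*(((12*5)/(-52) + 61/(-18)) + 146) = 312*((60*(-1/52) + 61*(-1/18)) + 146) = 312*((-15/13 - 61/18) + 146) = 312*(-1063/234 + 146) = 312*(33101/234) = 132404/3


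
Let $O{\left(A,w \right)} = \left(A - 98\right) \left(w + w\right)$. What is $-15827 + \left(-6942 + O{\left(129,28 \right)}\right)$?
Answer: $-21033$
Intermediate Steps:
$O{\left(A,w \right)} = 2 w \left(-98 + A\right)$ ($O{\left(A,w \right)} = \left(-98 + A\right) 2 w = 2 w \left(-98 + A\right)$)
$-15827 + \left(-6942 + O{\left(129,28 \right)}\right) = -15827 - \left(6942 - 56 \left(-98 + 129\right)\right) = -15827 - \left(6942 - 1736\right) = -15827 + \left(-6942 + 1736\right) = -15827 - 5206 = -21033$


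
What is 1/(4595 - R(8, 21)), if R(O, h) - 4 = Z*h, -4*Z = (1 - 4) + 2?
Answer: 4/18343 ≈ 0.00021807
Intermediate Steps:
Z = ¼ (Z = -((1 - 4) + 2)/4 = -(-3 + 2)/4 = -¼*(-1) = ¼ ≈ 0.25000)
R(O, h) = 4 + h/4
1/(4595 - R(8, 21)) = 1/(4595 - (4 + (¼)*21)) = 1/(4595 - (4 + 21/4)) = 1/(4595 - 1*37/4) = 1/(4595 - 37/4) = 1/(18343/4) = 4/18343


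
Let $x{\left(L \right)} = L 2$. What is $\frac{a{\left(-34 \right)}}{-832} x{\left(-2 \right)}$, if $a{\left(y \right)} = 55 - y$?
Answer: $\frac{89}{208} \approx 0.42788$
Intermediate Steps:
$x{\left(L \right)} = 2 L$
$\frac{a{\left(-34 \right)}}{-832} x{\left(-2 \right)} = \frac{55 - -34}{-832} \cdot 2 \left(-2\right) = \left(55 + 34\right) \left(- \frac{1}{832}\right) \left(-4\right) = 89 \left(- \frac{1}{832}\right) \left(-4\right) = \left(- \frac{89}{832}\right) \left(-4\right) = \frac{89}{208}$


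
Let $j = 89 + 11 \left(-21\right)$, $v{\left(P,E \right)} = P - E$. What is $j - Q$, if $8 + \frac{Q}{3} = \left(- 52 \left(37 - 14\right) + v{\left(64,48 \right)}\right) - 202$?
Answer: $4028$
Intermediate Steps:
$j = -142$ ($j = 89 - 231 = -142$)
$Q = -4170$ ($Q = -24 + 3 \left(\left(- 52 \left(37 - 14\right) + \left(64 - 48\right)\right) - 202\right) = -24 + 3 \left(\left(\left(-52\right) 23 + \left(64 - 48\right)\right) - 202\right) = -24 + 3 \left(\left(-1196 + 16\right) - 202\right) = -24 + 3 \left(-1180 - 202\right) = -24 + 3 \left(-1382\right) = -24 - 4146 = -4170$)
$j - Q = -142 - -4170 = -142 + 4170 = 4028$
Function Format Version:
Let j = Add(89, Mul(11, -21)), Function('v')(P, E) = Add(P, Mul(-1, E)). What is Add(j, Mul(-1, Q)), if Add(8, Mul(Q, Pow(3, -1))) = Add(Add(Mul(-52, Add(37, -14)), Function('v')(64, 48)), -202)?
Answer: 4028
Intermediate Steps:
j = -142 (j = Add(89, -231) = -142)
Q = -4170 (Q = Add(-24, Mul(3, Add(Add(Mul(-52, Add(37, -14)), Add(64, Mul(-1, 48))), -202))) = Add(-24, Mul(3, Add(Add(Mul(-52, 23), Add(64, -48)), -202))) = Add(-24, Mul(3, Add(Add(-1196, 16), -202))) = Add(-24, Mul(3, Add(-1180, -202))) = Add(-24, Mul(3, -1382)) = Add(-24, -4146) = -4170)
Add(j, Mul(-1, Q)) = Add(-142, Mul(-1, -4170)) = Add(-142, 4170) = 4028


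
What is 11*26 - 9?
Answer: 277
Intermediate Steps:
11*26 - 9 = 286 - 9 = 277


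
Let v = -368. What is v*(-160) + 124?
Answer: 59004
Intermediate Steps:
v*(-160) + 124 = -368*(-160) + 124 = 58880 + 124 = 59004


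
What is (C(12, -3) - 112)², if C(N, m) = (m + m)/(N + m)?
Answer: 114244/9 ≈ 12694.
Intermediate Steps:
C(N, m) = 2*m/(N + m) (C(N, m) = (2*m)/(N + m) = 2*m/(N + m))
(C(12, -3) - 112)² = (2*(-3)/(12 - 3) - 112)² = (2*(-3)/9 - 112)² = (2*(-3)*(⅑) - 112)² = (-⅔ - 112)² = (-338/3)² = 114244/9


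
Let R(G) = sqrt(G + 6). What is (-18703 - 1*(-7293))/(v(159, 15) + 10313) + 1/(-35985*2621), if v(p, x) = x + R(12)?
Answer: -5557256086223183/5030265611069355 + 17115*sqrt(2)/53333783 ≈ -1.1043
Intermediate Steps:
R(G) = sqrt(6 + G)
v(p, x) = x + 3*sqrt(2) (v(p, x) = x + sqrt(6 + 12) = x + sqrt(18) = x + 3*sqrt(2))
(-18703 - 1*(-7293))/(v(159, 15) + 10313) + 1/(-35985*2621) = (-18703 - 1*(-7293))/((15 + 3*sqrt(2)) + 10313) + 1/(-35985*2621) = (-18703 + 7293)/(10328 + 3*sqrt(2)) - 1/35985*1/2621 = -11410/(10328 + 3*sqrt(2)) - 1/94316685 = -1/94316685 - 11410/(10328 + 3*sqrt(2))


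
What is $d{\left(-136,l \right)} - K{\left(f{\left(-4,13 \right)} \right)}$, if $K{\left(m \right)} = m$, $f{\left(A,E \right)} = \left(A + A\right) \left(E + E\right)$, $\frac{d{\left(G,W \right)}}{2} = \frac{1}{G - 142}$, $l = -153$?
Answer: $\frac{28911}{139} \approx 207.99$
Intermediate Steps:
$d{\left(G,W \right)} = \frac{2}{-142 + G}$ ($d{\left(G,W \right)} = \frac{2}{G - 142} = \frac{2}{-142 + G}$)
$f{\left(A,E \right)} = 4 A E$ ($f{\left(A,E \right)} = 2 A 2 E = 4 A E$)
$d{\left(-136,l \right)} - K{\left(f{\left(-4,13 \right)} \right)} = \frac{2}{-142 - 136} - 4 \left(-4\right) 13 = \frac{2}{-278} - -208 = 2 \left(- \frac{1}{278}\right) + 208 = - \frac{1}{139} + 208 = \frac{28911}{139}$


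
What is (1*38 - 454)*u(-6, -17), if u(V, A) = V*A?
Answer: -42432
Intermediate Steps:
u(V, A) = A*V
(1*38 - 454)*u(-6, -17) = (1*38 - 454)*(-17*(-6)) = (38 - 454)*102 = -416*102 = -42432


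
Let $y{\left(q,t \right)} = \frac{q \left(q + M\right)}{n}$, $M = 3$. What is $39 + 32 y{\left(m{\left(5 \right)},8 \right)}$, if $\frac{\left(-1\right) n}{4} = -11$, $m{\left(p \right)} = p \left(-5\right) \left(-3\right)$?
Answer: $\frac{47229}{11} \approx 4293.5$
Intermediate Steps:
$m{\left(p \right)} = 15 p$ ($m{\left(p \right)} = - 5 p \left(-3\right) = 15 p$)
$n = 44$ ($n = \left(-4\right) \left(-11\right) = 44$)
$y{\left(q,t \right)} = \frac{q \left(3 + q\right)}{44}$ ($y{\left(q,t \right)} = \frac{q \left(q + 3\right)}{44} = q \left(3 + q\right) \frac{1}{44} = \frac{q \left(3 + q\right)}{44}$)
$39 + 32 y{\left(m{\left(5 \right)},8 \right)} = 39 + 32 \frac{15 \cdot 5 \left(3 + 15 \cdot 5\right)}{44} = 39 + 32 \cdot \frac{1}{44} \cdot 75 \left(3 + 75\right) = 39 + 32 \cdot \frac{1}{44} \cdot 75 \cdot 78 = 39 + 32 \cdot \frac{2925}{22} = 39 + \frac{46800}{11} = \frac{47229}{11}$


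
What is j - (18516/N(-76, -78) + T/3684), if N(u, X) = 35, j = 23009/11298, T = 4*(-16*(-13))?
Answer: -9143238793/17342430 ≈ -527.22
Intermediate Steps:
T = 832 (T = 4*208 = 832)
j = 3287/1614 (j = 23009*(1/11298) = 3287/1614 ≈ 2.0366)
j - (18516/N(-76, -78) + T/3684) = 3287/1614 - (18516/35 + 832/3684) = 3287/1614 - (18516*(1/35) + 832*(1/3684)) = 3287/1614 - (18516/35 + 208/921) = 3287/1614 - 1*17060516/32235 = 3287/1614 - 17060516/32235 = -9143238793/17342430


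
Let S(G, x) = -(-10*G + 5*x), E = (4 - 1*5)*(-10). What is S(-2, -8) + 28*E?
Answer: 300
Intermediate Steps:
E = 10 (E = (4 - 5)*(-10) = -1*(-10) = 10)
S(G, x) = -5*x + 10*G
S(-2, -8) + 28*E = (-5*(-8) + 10*(-2)) + 28*10 = (40 - 20) + 280 = 20 + 280 = 300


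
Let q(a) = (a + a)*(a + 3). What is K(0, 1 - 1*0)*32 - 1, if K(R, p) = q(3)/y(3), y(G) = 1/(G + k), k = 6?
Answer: 10367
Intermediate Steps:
y(G) = 1/(6 + G) (y(G) = 1/(G + 6) = 1/(6 + G))
q(a) = 2*a*(3 + a) (q(a) = (2*a)*(3 + a) = 2*a*(3 + a))
K(R, p) = 324 (K(R, p) = (2*3*(3 + 3))/(1/(6 + 3)) = (2*3*6)/(1/9) = 36/(1/9) = 36*9 = 324)
K(0, 1 - 1*0)*32 - 1 = 324*32 - 1 = 10368 - 1 = 10367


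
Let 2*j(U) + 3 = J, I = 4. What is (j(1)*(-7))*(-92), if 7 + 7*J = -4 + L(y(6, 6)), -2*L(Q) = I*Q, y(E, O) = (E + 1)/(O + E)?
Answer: -4577/3 ≈ -1525.7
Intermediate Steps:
y(E, O) = (1 + E)/(E + O)
L(Q) = -2*Q
J = -73/42 (J = -1 + (-4 - 2*(1 + 6)/(6 + 6))/7 = -1 + (-4 - 2*7/12)/7 = -1 + (-4 - 7/6)/7 = -1 + (⅐)*(-31/6) = -1 - 31/42 = -73/42 ≈ -1.7381)
j(U) = -199/84 (j(U) = -3/2 + (½)*(-73/42) = -3/2 - 73/84 = -199/84)
(j(1)*(-7))*(-92) = -199/84*(-7)*(-92) = (199/12)*(-92) = -4577/3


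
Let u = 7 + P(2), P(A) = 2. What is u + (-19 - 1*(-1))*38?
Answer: -675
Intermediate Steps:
u = 9 (u = 7 + 2 = 9)
u + (-19 - 1*(-1))*38 = 9 + (-19 - 1*(-1))*38 = 9 + (-19 + 1)*38 = 9 - 18*38 = 9 - 684 = -675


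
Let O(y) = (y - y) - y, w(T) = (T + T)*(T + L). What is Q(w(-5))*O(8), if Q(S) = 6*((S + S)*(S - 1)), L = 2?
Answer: -83520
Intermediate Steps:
w(T) = 2*T*(2 + T) (w(T) = (T + T)*(T + 2) = (2*T)*(2 + T) = 2*T*(2 + T))
O(y) = -y (O(y) = 0 - y = -y)
Q(S) = 12*S*(-1 + S) (Q(S) = 6*((2*S)*(-1 + S)) = 6*(2*S*(-1 + S)) = 12*S*(-1 + S))
Q(w(-5))*O(8) = (12*(2*(-5)*(2 - 5))*(-1 + 2*(-5)*(2 - 5)))*(-1*8) = (12*(2*(-5)*(-3))*(-1 + 2*(-5)*(-3)))*(-8) = (12*30*(-1 + 30))*(-8) = (12*30*29)*(-8) = 10440*(-8) = -83520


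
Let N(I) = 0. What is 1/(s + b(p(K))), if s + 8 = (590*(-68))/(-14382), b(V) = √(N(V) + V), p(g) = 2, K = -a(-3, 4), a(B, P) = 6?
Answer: -466146/2249879 - 178929*√2/4499758 ≈ -0.26342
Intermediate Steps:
K = -6 (K = -1*6 = -6)
b(V) = √V (b(V) = √(0 + V) = √V)
s = -2204/423 (s = -8 + (590*(-68))/(-14382) = -8 - 40120*(-1/14382) = -8 + 1180/423 = -2204/423 ≈ -5.2104)
1/(s + b(p(K))) = 1/(-2204/423 + √2)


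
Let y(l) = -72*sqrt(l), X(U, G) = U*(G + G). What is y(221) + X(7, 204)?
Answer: 2856 - 72*sqrt(221) ≈ 1785.6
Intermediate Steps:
X(U, G) = 2*G*U (X(U, G) = U*(2*G) = 2*G*U)
y(221) + X(7, 204) = -72*sqrt(221) + 2*204*7 = -72*sqrt(221) + 2856 = 2856 - 72*sqrt(221)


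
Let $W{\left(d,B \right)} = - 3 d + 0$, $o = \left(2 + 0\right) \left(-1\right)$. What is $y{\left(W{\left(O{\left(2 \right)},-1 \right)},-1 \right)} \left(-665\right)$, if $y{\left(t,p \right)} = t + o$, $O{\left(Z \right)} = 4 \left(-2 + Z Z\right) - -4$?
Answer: $25270$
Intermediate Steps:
$o = -2$ ($o = 2 \left(-1\right) = -2$)
$O{\left(Z \right)} = -4 + 4 Z^{2}$ ($O{\left(Z \right)} = 4 \left(-2 + Z^{2}\right) + 4 = \left(-8 + 4 Z^{2}\right) + 4 = -4 + 4 Z^{2}$)
$W{\left(d,B \right)} = - 3 d$
$y{\left(t,p \right)} = -2 + t$ ($y{\left(t,p \right)} = t - 2 = -2 + t$)
$y{\left(W{\left(O{\left(2 \right)},-1 \right)},-1 \right)} \left(-665\right) = \left(-2 - 3 \left(-4 + 4 \cdot 2^{2}\right)\right) \left(-665\right) = \left(-2 - 3 \left(-4 + 4 \cdot 4\right)\right) \left(-665\right) = \left(-2 - 3 \left(-4 + 16\right)\right) \left(-665\right) = \left(-2 - 36\right) \left(-665\right) = \left(-38\right) \left(-665\right) = 25270$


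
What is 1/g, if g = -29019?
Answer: -1/29019 ≈ -3.4460e-5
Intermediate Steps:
1/g = 1/(-29019) = -1/29019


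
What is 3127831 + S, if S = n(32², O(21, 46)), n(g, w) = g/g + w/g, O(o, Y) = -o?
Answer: 3202899947/1024 ≈ 3.1278e+6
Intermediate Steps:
n(g, w) = 1 + w/g
S = 1003/1024 (S = (32² - 1*21)/(32²) = (1024 - 21)/1024 = (1/1024)*1003 = 1003/1024 ≈ 0.97949)
3127831 + S = 3127831 + 1003/1024 = 3202899947/1024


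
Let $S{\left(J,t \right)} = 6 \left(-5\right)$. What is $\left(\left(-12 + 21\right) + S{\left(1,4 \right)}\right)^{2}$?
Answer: $441$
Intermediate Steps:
$S{\left(J,t \right)} = -30$
$\left(\left(-12 + 21\right) + S{\left(1,4 \right)}\right)^{2} = \left(\left(-12 + 21\right) - 30\right)^{2} = \left(9 - 30\right)^{2} = \left(-21\right)^{2} = 441$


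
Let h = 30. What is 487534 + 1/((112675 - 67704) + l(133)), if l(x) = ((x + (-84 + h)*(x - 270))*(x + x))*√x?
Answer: 260209694038353954287/533726250965787 + 2003246*√133/533726250965787 ≈ 4.8753e+5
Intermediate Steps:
l(x) = 2*x^(3/2)*(14580 - 53*x) (l(x) = ((x + (-84 + 30)*(x - 270))*(x + x))*√x = ((x - 54*(-270 + x))*(2*x))*√x = ((x + (14580 - 54*x))*(2*x))*√x = ((14580 - 53*x)*(2*x))*√x = (2*x*(14580 - 53*x))*√x = 2*x^(3/2)*(14580 - 53*x))
487534 + 1/((112675 - 67704) + l(133)) = 487534 + 1/((112675 - 67704) + 133^(3/2)*(29160 - 106*133)) = 487534 + 1/(44971 + (133*√133)*(29160 - 14098)) = 487534 + 1/(44971 + (133*√133)*15062) = 487534 + 1/(44971 + 2003246*√133)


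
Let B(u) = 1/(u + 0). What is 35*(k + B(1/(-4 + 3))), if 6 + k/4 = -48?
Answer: -7595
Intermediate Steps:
k = -216 (k = -24 + 4*(-48) = -24 - 192 = -216)
B(u) = 1/u
35*(k + B(1/(-4 + 3))) = 35*(-216 + 1/(1/(-4 + 3))) = 35*(-216 + 1/(1/(-1))) = 35*(-216 + 1/(-1)) = 35*(-216 - 1) = 35*(-217) = -7595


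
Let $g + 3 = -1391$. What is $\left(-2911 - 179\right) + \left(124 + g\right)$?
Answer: $-4360$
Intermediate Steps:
$g = -1394$ ($g = -3 - 1391 = -1394$)
$\left(-2911 - 179\right) + \left(124 + g\right) = \left(-2911 - 179\right) + \left(124 - 1394\right) = -3090 - 1270 = -4360$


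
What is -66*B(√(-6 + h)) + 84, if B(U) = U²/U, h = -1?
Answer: 84 - 66*I*√7 ≈ 84.0 - 174.62*I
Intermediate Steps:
B(U) = U
-66*B(√(-6 + h)) + 84 = -66*√(-6 - 1) + 84 = -66*I*√7 + 84 = 84 - 66*I*√7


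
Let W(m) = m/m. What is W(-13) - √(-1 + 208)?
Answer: 1 - 3*√23 ≈ -13.387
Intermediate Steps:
W(m) = 1
W(-13) - √(-1 + 208) = 1 - √(-1 + 208) = 1 - √207 = 1 - 3*√23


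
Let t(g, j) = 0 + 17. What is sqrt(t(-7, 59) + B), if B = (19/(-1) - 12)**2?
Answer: sqrt(978) ≈ 31.273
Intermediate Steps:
t(g, j) = 17
B = 961 (B = (19*(-1) - 12)**2 = (-19 - 12)**2 = (-31)**2 = 961)
sqrt(t(-7, 59) + B) = sqrt(17 + 961) = sqrt(978)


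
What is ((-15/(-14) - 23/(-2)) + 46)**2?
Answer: 168100/49 ≈ 3430.6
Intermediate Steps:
((-15/(-14) - 23/(-2)) + 46)**2 = ((-15*(-1/14) - 23*(-1/2)) + 46)**2 = ((15/14 + 23/2) + 46)**2 = (88/7 + 46)**2 = (410/7)**2 = 168100/49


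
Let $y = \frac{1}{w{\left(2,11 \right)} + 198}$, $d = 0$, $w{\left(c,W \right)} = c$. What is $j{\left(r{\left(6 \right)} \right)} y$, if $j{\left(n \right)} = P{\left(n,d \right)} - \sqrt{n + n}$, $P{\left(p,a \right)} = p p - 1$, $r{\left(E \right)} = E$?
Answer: $\frac{7}{40} - \frac{\sqrt{3}}{100} \approx 0.15768$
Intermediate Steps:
$y = \frac{1}{200}$ ($y = \frac{1}{2 + 198} = \frac{1}{200} \approx 0.005$)
$P{\left(p,a \right)} = -1 + p^{2}$ ($P{\left(p,a \right)} = p^{2} - 1 = -1 + p^{2}$)
$j{\left(n \right)} = -1 + n^{2} - \sqrt{2} \sqrt{n}$ ($j{\left(n \right)} = \left(-1 + n^{2}\right) - \sqrt{n + n} = \left(-1 + n^{2}\right) - \sqrt{2 n} = \left(-1 + n^{2}\right) - \sqrt{2} \sqrt{n} = -1 + n^{2} - \sqrt{2} \sqrt{n}$)
$j{\left(r{\left(6 \right)} \right)} y = \left(-1 + 6^{2} - \sqrt{2} \sqrt{6}\right) \frac{1}{200} = \left(-1 + 36 - 2 \sqrt{3}\right) \frac{1}{200} = \left(35 - 2 \sqrt{3}\right) \frac{1}{200} = \frac{7}{40} - \frac{\sqrt{3}}{100}$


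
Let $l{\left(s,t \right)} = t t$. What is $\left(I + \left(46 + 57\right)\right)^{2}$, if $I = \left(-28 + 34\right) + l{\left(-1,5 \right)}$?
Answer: $17956$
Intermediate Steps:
$l{\left(s,t \right)} = t^{2}$
$I = 31$ ($I = \left(-28 + 34\right) + 5^{2} = 6 + 25 = 31$)
$\left(I + \left(46 + 57\right)\right)^{2} = \left(31 + \left(46 + 57\right)\right)^{2} = \left(31 + 103\right)^{2} = 134^{2} = 17956$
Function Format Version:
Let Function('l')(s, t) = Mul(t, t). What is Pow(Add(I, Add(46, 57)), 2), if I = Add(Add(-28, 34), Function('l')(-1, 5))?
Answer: 17956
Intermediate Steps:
Function('l')(s, t) = Pow(t, 2)
I = 31 (I = Add(Add(-28, 34), Pow(5, 2)) = Add(6, 25) = 31)
Pow(Add(I, Add(46, 57)), 2) = Pow(Add(31, Add(46, 57)), 2) = Pow(Add(31, 103), 2) = Pow(134, 2) = 17956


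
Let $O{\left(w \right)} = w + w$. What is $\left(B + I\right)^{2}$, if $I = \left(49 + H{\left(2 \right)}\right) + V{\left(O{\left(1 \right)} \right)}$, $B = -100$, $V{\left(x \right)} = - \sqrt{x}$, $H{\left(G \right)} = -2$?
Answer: $\left(53 + \sqrt{2}\right)^{2} \approx 2960.9$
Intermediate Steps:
$O{\left(w \right)} = 2 w$
$I = 47 - \sqrt{2}$ ($I = \left(49 - 2\right) - \sqrt{2 \cdot 1} = 47 - \sqrt{2} \approx 45.586$)
$\left(B + I\right)^{2} = \left(-100 + \left(47 - \sqrt{2}\right)\right)^{2} = \left(-53 - \sqrt{2}\right)^{2}$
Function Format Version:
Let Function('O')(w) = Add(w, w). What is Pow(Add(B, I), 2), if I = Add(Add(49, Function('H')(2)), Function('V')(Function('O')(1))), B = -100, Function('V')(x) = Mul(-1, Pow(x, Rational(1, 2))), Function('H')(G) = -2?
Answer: Pow(Add(53, Pow(2, Rational(1, 2))), 2) ≈ 2960.9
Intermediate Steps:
Function('O')(w) = Mul(2, w)
I = Add(47, Mul(-1, Pow(2, Rational(1, 2)))) (I = Add(Add(49, -2), Mul(-1, Pow(Mul(2, 1), Rational(1, 2)))) = Add(47, Mul(-1, Pow(2, Rational(1, 2)))) ≈ 45.586)
Pow(Add(B, I), 2) = Pow(Add(-100, Add(47, Mul(-1, Pow(2, Rational(1, 2))))), 2) = Pow(Add(-53, Mul(-1, Pow(2, Rational(1, 2)))), 2)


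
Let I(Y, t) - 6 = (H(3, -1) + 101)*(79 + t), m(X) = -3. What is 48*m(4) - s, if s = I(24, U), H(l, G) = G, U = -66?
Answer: -1450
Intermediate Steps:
I(Y, t) = 7906 + 100*t (I(Y, t) = 6 + (-1 + 101)*(79 + t) = 6 + 100*(79 + t) = 6 + (7900 + 100*t) = 7906 + 100*t)
s = 1306 (s = 7906 + 100*(-66) = 7906 - 6600 = 1306)
48*m(4) - s = 48*(-3) - 1*1306 = -144 - 1306 = -1450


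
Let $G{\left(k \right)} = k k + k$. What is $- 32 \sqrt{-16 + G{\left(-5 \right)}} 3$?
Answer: $-192$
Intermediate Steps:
$G{\left(k \right)} = k + k^{2}$ ($G{\left(k \right)} = k^{2} + k = k + k^{2}$)
$- 32 \sqrt{-16 + G{\left(-5 \right)}} 3 = - 32 \sqrt{-16 - 5 \left(1 - 5\right)} 3 = - 32 \sqrt{-16 - -20} \cdot 3 = - 32 \sqrt{-16 + 20} \cdot 3 = - 32 \sqrt{4} \cdot 3 = \left(-32\right) 2 \cdot 3 = \left(-64\right) 3 = -192$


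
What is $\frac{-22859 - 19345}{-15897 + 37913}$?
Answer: $- \frac{10551}{5504} \approx -1.917$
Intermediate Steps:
$\frac{-22859 - 19345}{-15897 + 37913} = - \frac{42204}{22016} = \left(-42204\right) \frac{1}{22016} = - \frac{10551}{5504}$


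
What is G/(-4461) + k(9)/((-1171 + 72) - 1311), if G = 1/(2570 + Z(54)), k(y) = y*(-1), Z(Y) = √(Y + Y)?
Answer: 66292400077/17752046209980 + √3/4910662852 ≈ 0.0037344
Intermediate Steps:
Z(Y) = √2*√Y (Z(Y) = √(2*Y) = √2*√Y)
k(y) = -y
G = 1/(2570 + 6*√3) (G = 1/(2570 + √2*√54) = 1/(2570 + √2*(3*√6)) = 1/(2570 + 6*√3) ≈ 0.00038754)
G/(-4461) + k(9)/((-1171 + 72) - 1311) = (1285/3302396 - 3*√3/3302396)/(-4461) + (-1*9)/((-1171 + 72) - 1311) = (1285/3302396 - 3*√3/3302396)*(-1/4461) - 9/(-1099 - 1311) = (-1285/14731988556 + √3/4910662852) - 9/(-2410) = (-1285/14731988556 + √3/4910662852) - 9*(-1/2410) = (-1285/14731988556 + √3/4910662852) + 9/2410 = 66292400077/17752046209980 + √3/4910662852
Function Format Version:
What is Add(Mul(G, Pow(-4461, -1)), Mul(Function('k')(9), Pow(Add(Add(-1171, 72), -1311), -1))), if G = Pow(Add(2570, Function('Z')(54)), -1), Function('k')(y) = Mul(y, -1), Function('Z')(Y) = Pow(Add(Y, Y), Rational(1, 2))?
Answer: Add(Rational(66292400077, 17752046209980), Mul(Rational(1, 4910662852), Pow(3, Rational(1, 2)))) ≈ 0.0037344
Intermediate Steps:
Function('Z')(Y) = Mul(Pow(2, Rational(1, 2)), Pow(Y, Rational(1, 2))) (Function('Z')(Y) = Pow(Mul(2, Y), Rational(1, 2)) = Mul(Pow(2, Rational(1, 2)), Pow(Y, Rational(1, 2))))
Function('k')(y) = Mul(-1, y)
G = Pow(Add(2570, Mul(6, Pow(3, Rational(1, 2)))), -1) (G = Pow(Add(2570, Mul(Pow(2, Rational(1, 2)), Pow(54, Rational(1, 2)))), -1) = Pow(Add(2570, Mul(Pow(2, Rational(1, 2)), Mul(3, Pow(6, Rational(1, 2))))), -1) = Pow(Add(2570, Mul(6, Pow(3, Rational(1, 2)))), -1) ≈ 0.00038754)
Add(Mul(G, Pow(-4461, -1)), Mul(Function('k')(9), Pow(Add(Add(-1171, 72), -1311), -1))) = Add(Mul(Add(Rational(1285, 3302396), Mul(Rational(-3, 3302396), Pow(3, Rational(1, 2)))), Pow(-4461, -1)), Mul(Mul(-1, 9), Pow(Add(Add(-1171, 72), -1311), -1))) = Add(Mul(Add(Rational(1285, 3302396), Mul(Rational(-3, 3302396), Pow(3, Rational(1, 2)))), Rational(-1, 4461)), Mul(-9, Pow(Add(-1099, -1311), -1))) = Add(Add(Rational(-1285, 14731988556), Mul(Rational(1, 4910662852), Pow(3, Rational(1, 2)))), Mul(-9, Pow(-2410, -1))) = Add(Add(Rational(-1285, 14731988556), Mul(Rational(1, 4910662852), Pow(3, Rational(1, 2)))), Mul(-9, Rational(-1, 2410))) = Add(Add(Rational(-1285, 14731988556), Mul(Rational(1, 4910662852), Pow(3, Rational(1, 2)))), Rational(9, 2410)) = Add(Rational(66292400077, 17752046209980), Mul(Rational(1, 4910662852), Pow(3, Rational(1, 2))))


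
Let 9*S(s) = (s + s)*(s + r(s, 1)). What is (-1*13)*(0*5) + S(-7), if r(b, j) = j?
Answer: 28/3 ≈ 9.3333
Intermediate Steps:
S(s) = 2*s*(1 + s)/9 (S(s) = ((s + s)*(s + 1))/9 = ((2*s)*(1 + s))/9 = (2*s*(1 + s))/9 = 2*s*(1 + s)/9)
(-1*13)*(0*5) + S(-7) = (-1*13)*(0*5) + (2/9)*(-7)*(1 - 7) = -13*0 + (2/9)*(-7)*(-6) = 0 + 28/3 = 28/3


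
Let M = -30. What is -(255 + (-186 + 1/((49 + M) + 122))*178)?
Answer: 4632095/141 ≈ 32852.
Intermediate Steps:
-(255 + (-186 + 1/((49 + M) + 122))*178) = -(255 + (-186 + 1/((49 - 30) + 122))*178) = -(255 + (-186 + 1/(19 + 122))*178) = -(255 + (-186 + 1/141)*178) = -(255 - 26225/141*178) = -(255 - 4668050/141) = -1*(-4632095/141) = 4632095/141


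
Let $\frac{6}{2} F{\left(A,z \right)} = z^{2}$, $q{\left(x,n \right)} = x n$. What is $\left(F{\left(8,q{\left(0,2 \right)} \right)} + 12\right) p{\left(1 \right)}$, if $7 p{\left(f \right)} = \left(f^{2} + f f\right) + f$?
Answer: $\frac{36}{7} \approx 5.1429$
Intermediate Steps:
$p{\left(f \right)} = \frac{f}{7} + \frac{2 f^{2}}{7}$ ($p{\left(f \right)} = \frac{\left(f^{2} + f f\right) + f}{7} = \frac{\left(f^{2} + f^{2}\right) + f}{7} = \frac{2 f^{2} + f}{7} = \frac{f + 2 f^{2}}{7} = \frac{f}{7} + \frac{2 f^{2}}{7}$)
$q{\left(x,n \right)} = n x$
$F{\left(A,z \right)} = \frac{z^{2}}{3}$
$\left(F{\left(8,q{\left(0,2 \right)} \right)} + 12\right) p{\left(1 \right)} = \left(\frac{\left(2 \cdot 0\right)^{2}}{3} + 12\right) \frac{1}{7} \cdot 1 \left(1 + 2 \cdot 1\right) = \left(\frac{0^{2}}{3} + 12\right) \frac{1}{7} \cdot 1 \left(1 + 2\right) = \left(\frac{1}{3} \cdot 0 + 12\right) \frac{1}{7} \cdot 1 \cdot 3 = \left(0 + 12\right) \frac{3}{7} = 12 \cdot \frac{3}{7} = \frac{36}{7}$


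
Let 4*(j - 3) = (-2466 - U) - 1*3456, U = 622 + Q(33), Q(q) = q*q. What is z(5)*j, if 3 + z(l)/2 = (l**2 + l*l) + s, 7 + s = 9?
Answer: -373429/2 ≈ -1.8671e+5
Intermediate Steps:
s = 2 (s = -7 + 9 = 2)
z(l) = -2 + 4*l**2 (z(l) = -6 + 2*((l**2 + l*l) + 2) = -6 + 2*((l**2 + l**2) + 2) = -6 + 2*(2*l**2 + 2) = -6 + 2*(2 + 2*l**2) = -6 + (4 + 4*l**2) = -2 + 4*l**2)
Q(q) = q**2
U = 1711 (U = 622 + 33**2 = 622 + 1089 = 1711)
j = -7621/4 (j = 3 + ((-2466 - 1*1711) - 1*3456)/4 = 3 + ((-2466 - 1711) - 3456)/4 = 3 + (-4177 - 3456)/4 = 3 + (1/4)*(-7633) = 3 - 7633/4 = -7621/4 ≈ -1905.3)
z(5)*j = (-2 + 4*5**2)*(-7621/4) = (-2 + 4*25)*(-7621/4) = (-2 + 100)*(-7621/4) = 98*(-7621/4) = -373429/2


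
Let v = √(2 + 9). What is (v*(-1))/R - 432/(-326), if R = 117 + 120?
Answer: 216/163 - √11/237 ≈ 1.3112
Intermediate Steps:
R = 237
v = √11 ≈ 3.3166
(v*(-1))/R - 432/(-326) = (√11*(-1))/237 - 432/(-326) = -√11*(1/237) - 432*(-1/326) = -√11/237 + 216/163 = 216/163 - √11/237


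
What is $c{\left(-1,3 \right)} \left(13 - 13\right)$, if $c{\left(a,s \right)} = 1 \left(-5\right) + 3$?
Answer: $0$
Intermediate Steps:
$c{\left(a,s \right)} = -2$ ($c{\left(a,s \right)} = -5 + 3 = -2$)
$c{\left(-1,3 \right)} \left(13 - 13\right) = - 2 \left(13 - 13\right) = \left(-2\right) 0 = 0$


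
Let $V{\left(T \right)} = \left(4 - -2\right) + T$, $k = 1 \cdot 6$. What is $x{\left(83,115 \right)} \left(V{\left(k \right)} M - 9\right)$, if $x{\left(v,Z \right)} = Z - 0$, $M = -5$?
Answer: $-7935$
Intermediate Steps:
$k = 6$
$V{\left(T \right)} = 6 + T$ ($V{\left(T \right)} = \left(4 + 2\right) + T = 6 + T$)
$x{\left(v,Z \right)} = Z$ ($x{\left(v,Z \right)} = Z + 0 = Z$)
$x{\left(83,115 \right)} \left(V{\left(k \right)} M - 9\right) = 115 \left(\left(6 + 6\right) \left(-5\right) - 9\right) = 115 \left(12 \left(-5\right) - 9\right) = 115 \left(-60 - 9\right) = 115 \left(-69\right) = -7935$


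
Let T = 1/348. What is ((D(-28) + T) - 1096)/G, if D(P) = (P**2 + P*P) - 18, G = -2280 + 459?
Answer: -157993/633708 ≈ -0.24932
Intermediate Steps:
G = -1821
D(P) = -18 + 2*P**2 (D(P) = (P**2 + P**2) - 18 = 2*P**2 - 18 = -18 + 2*P**2)
T = 1/348 ≈ 0.0028736
((D(-28) + T) - 1096)/G = (((-18 + 2*(-28)**2) + 1/348) - 1096)/(-1821) = (((-18 + 2*784) + 1/348) - 1096)*(-1/1821) = (((-18 + 1568) + 1/348) - 1096)*(-1/1821) = ((1550 + 1/348) - 1096)*(-1/1821) = (539401/348 - 1096)*(-1/1821) = (157993/348)*(-1/1821) = -157993/633708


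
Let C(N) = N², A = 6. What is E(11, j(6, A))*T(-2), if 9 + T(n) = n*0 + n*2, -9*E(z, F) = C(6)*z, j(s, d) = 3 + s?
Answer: 572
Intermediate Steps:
E(z, F) = -4*z (E(z, F) = -6²*z/9 = -4*z)
T(n) = -9 + 2*n (T(n) = -9 + (n*0 + n*2) = -9 + (0 + 2*n) = -9 + 2*n)
E(11, j(6, A))*T(-2) = (-4*11)*(-9 + 2*(-2)) = -44*(-9 - 4) = -44*(-13) = 572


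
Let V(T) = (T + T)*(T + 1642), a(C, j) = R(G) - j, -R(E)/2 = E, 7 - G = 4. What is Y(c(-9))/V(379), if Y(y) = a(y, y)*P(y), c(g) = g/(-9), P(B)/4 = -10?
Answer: 140/765959 ≈ 0.00018278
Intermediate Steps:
G = 3 (G = 7 - 1*4 = 7 - 4 = 3)
P(B) = -40 (P(B) = 4*(-10) = -40)
R(E) = -2*E
c(g) = -g/9 (c(g) = g*(-⅑) = -g/9)
a(C, j) = -6 - j (a(C, j) = -2*3 - j = -6 - j)
V(T) = 2*T*(1642 + T) (V(T) = (2*T)*(1642 + T) = 2*T*(1642 + T))
Y(y) = 240 + 40*y (Y(y) = (-6 - y)*(-40) = 240 + 40*y)
Y(c(-9))/V(379) = (240 + 40*(-⅑*(-9)))/((2*379*(1642 + 379))) = (240 + 40*1)/((2*379*2021)) = (240 + 40)/1531918 = 280*(1/1531918) = 140/765959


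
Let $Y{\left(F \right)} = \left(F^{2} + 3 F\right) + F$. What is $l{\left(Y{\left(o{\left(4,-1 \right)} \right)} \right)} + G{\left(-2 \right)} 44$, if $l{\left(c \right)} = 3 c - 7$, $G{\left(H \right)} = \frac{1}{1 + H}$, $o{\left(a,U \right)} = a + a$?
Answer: $237$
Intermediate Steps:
$o{\left(a,U \right)} = 2 a$
$Y{\left(F \right)} = F^{2} + 4 F$
$l{\left(c \right)} = -7 + 3 c$
$l{\left(Y{\left(o{\left(4,-1 \right)} \right)} \right)} + G{\left(-2 \right)} 44 = \left(-7 + 3 \cdot 2 \cdot 4 \left(4 + 2 \cdot 4\right)\right) + \frac{1}{1 - 2} \cdot 44 = \left(-7 + 3 \cdot 8 \left(4 + 8\right)\right) + \frac{1}{-1} \cdot 44 = \left(-7 + 3 \cdot 8 \cdot 12\right) - 44 = \left(-7 + 3 \cdot 96\right) - 44 = \left(-7 + 288\right) - 44 = 281 - 44 = 237$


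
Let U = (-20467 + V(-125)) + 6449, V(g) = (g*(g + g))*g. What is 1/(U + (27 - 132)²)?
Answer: -1/3909243 ≈ -2.5580e-7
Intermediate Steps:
V(g) = 2*g³ (V(g) = (g*(2*g))*g = (2*g²)*g = 2*g³)
U = -3920268 (U = (-20467 + 2*(-125)³) + 6449 = (-20467 + 2*(-1953125)) + 6449 = (-20467 - 3906250) + 6449 = -3926717 + 6449 = -3920268)
1/(U + (27 - 132)²) = 1/(-3920268 + (27 - 132)²) = 1/(-3920268 + (-105)²) = 1/(-3920268 + 11025) = 1/(-3909243) = -1/3909243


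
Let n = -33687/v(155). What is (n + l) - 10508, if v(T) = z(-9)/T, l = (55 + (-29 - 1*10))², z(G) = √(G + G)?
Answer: -10252 + 1740495*I*√2/2 ≈ -10252.0 + 1.2307e+6*I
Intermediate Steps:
z(G) = √2*√G (z(G) = √(2*G) = √2*√G)
l = 256 (l = (55 + (-29 - 10))² = (55 - 39)² = 16² = 256)
v(T) = 3*I*√2/T (v(T) = (√2*√(-9))/T = (√2*(3*I))/T = (3*I*√2)/T = 3*I*√2/T)
n = 1740495*I*√2/2 (n = -33687*(-155*I*√2/6) = -(-1740495)*I*√2/2 = 1740495*I*√2/2 ≈ 1.2307e+6*I)
(n + l) - 10508 = (1740495*I*√2/2 + 256) - 10508 = (256 + 1740495*I*√2/2) - 10508 = -10252 + 1740495*I*√2/2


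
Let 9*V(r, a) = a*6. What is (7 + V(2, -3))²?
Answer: 25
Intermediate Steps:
V(r, a) = 2*a/3 (V(r, a) = (a*6)/9 = (6*a)/9 = 2*a/3)
(7 + V(2, -3))² = (7 + (⅔)*(-3))² = (7 - 2)² = 5² = 25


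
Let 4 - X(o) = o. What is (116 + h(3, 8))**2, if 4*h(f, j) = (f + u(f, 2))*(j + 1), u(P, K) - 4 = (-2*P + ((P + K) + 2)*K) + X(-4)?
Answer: 450241/16 ≈ 28140.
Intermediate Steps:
X(o) = 4 - o
u(P, K) = 12 - 2*P + K*(2 + K + P) (u(P, K) = 4 + ((-2*P + ((P + K) + 2)*K) + (4 - 1*(-4))) = 4 + ((-2*P + ((K + P) + 2)*K) + (4 + 4)) = 4 + ((-2*P + (2 + K + P)*K) + 8) = 4 + ((-2*P + K*(2 + K + P)) + 8) = 4 + (8 - 2*P + K*(2 + K + P)) = 12 - 2*P + K*(2 + K + P))
h(f, j) = (1 + j)*(20 + f)/4 (h(f, j) = ((f + (12 + 2**2 - 2*f + 2*2 + 2*f))*(j + 1))/4 = ((f + (12 + 4 - 2*f + 4 + 2*f))*(1 + j))/4 = ((f + 20)*(1 + j))/4 = ((20 + f)*(1 + j))/4 = ((1 + j)*(20 + f))/4 = (1 + j)*(20 + f)/4)
(116 + h(3, 8))**2 = (116 + (5 + 5*8 + (1/4)*3 + (1/4)*3*8))**2 = (116 + (5 + 40 + 3/4 + 6))**2 = (116 + 207/4)**2 = (671/4)**2 = 450241/16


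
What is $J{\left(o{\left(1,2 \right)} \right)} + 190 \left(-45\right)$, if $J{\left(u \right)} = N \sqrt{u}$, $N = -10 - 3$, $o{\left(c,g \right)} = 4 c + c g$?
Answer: $-8550 - 13 \sqrt{6} \approx -8581.8$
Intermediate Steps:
$N = -13$ ($N = -10 - 3 = -13$)
$J{\left(u \right)} = - 13 \sqrt{u}$
$J{\left(o{\left(1,2 \right)} \right)} + 190 \left(-45\right) = - 13 \sqrt{1 \left(4 + 2\right)} + 190 \left(-45\right) = - 13 \sqrt{1 \cdot 6} - 8550 = - 13 \sqrt{6} - 8550 = -8550 - 13 \sqrt{6}$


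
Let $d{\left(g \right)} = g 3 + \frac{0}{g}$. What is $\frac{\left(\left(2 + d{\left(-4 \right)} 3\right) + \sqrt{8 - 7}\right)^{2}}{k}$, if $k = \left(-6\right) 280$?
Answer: $- \frac{363}{560} \approx -0.64821$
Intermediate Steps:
$d{\left(g \right)} = 3 g$ ($d{\left(g \right)} = 3 g + 0 = 3 g$)
$k = -1680$
$\frac{\left(\left(2 + d{\left(-4 \right)} 3\right) + \sqrt{8 - 7}\right)^{2}}{k} = \frac{\left(\left(2 + 3 \left(-4\right) 3\right) + \sqrt{8 - 7}\right)^{2}}{-1680} = \left(\left(2 - 36\right) + \sqrt{1}\right)^{2} \left(- \frac{1}{1680}\right) = \left(\left(2 - 36\right) + 1\right)^{2} \left(- \frac{1}{1680}\right) = \left(-34 + 1\right)^{2} \left(- \frac{1}{1680}\right) = \left(-33\right)^{2} \left(- \frac{1}{1680}\right) = 1089 \left(- \frac{1}{1680}\right) = - \frac{363}{560}$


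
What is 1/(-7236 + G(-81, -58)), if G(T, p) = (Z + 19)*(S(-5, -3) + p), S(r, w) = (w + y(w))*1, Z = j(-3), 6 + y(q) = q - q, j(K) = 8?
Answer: -1/9045 ≈ -0.00011056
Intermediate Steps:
y(q) = -6 (y(q) = -6 + (q - q) = -6 + 0 = -6)
Z = 8
S(r, w) = -6 + w (S(r, w) = (w - 6)*1 = (-6 + w)*1 = -6 + w)
G(T, p) = -243 + 27*p (G(T, p) = (8 + 19)*((-6 - 3) + p) = 27*(-9 + p) = -243 + 27*p)
1/(-7236 + G(-81, -58)) = 1/(-7236 + (-243 + 27*(-58))) = 1/(-7236 + (-243 - 1566)) = 1/(-7236 - 1809) = 1/(-9045) = -1/9045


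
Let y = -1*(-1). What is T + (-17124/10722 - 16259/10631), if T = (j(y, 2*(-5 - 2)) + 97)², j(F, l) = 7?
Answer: 205418613445/18997597 ≈ 10813.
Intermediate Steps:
y = 1
T = 10816 (T = (7 + 97)² = 104² = 10816)
T + (-17124/10722 - 16259/10631) = 10816 + (-17124/10722 - 16259/10631) = 10816 + (-17124*1/10722 - 16259*1/10631) = 10816 + (-2854/1787 - 16259/10631) = 10816 - 59395707/18997597 = 205418613445/18997597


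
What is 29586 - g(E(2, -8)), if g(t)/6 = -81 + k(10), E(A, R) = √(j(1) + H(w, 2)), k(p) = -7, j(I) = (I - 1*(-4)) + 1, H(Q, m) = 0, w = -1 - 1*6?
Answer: 30114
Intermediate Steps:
w = -7 (w = -1 - 6 = -7)
j(I) = 5 + I (j(I) = (I + 4) + 1 = (4 + I) + 1 = 5 + I)
E(A, R) = √6 (E(A, R) = √((5 + 1) + 0) = √(6 + 0) = √6)
g(t) = -528 (g(t) = 6*(-81 - 7) = 6*(-88) = -528)
29586 - g(E(2, -8)) = 29586 - 1*(-528) = 29586 + 528 = 30114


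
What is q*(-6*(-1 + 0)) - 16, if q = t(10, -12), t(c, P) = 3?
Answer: 2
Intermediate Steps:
q = 3
q*(-6*(-1 + 0)) - 16 = 3*(-6*(-1 + 0)) - 16 = 3*(-6*(-1)) - 16 = 3*6 - 16 = 18 - 16 = 2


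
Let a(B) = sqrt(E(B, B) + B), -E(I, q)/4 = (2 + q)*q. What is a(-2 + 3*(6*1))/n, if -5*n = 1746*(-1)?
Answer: 10*I*sqrt(71)/873 ≈ 0.096519*I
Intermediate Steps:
E(I, q) = -4*q*(2 + q) (E(I, q) = -4*(2 + q)*q = -4*q*(2 + q))
n = 1746/5 (n = -1746*(-1)/5 = -1/5*(-1746) = 1746/5 ≈ 349.20)
a(B) = sqrt(B - 4*B*(2 + B)) (a(B) = sqrt(-4*B*(2 + B) + B) = sqrt(B - 4*B*(2 + B)))
a(-2 + 3*(6*1))/n = sqrt((-2 + 3*(6*1))*(-7 - 4*(-2 + 3*(6*1))))/(1746/5) = sqrt((-2 + 3*6)*(-7 - 4*(-2 + 3*6)))*(5/1746) = sqrt((-2 + 18)*(-7 - 4*(-2 + 18)))*(5/1746) = sqrt(16*(-7 - 4*16))*(5/1746) = sqrt(16*(-7 - 64))*(5/1746) = sqrt(16*(-71))*(5/1746) = sqrt(-1136)*(5/1746) = (4*I*sqrt(71))*(5/1746) = 10*I*sqrt(71)/873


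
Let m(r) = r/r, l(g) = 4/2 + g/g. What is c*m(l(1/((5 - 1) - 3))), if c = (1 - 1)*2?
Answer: 0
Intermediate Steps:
l(g) = 3 (l(g) = 4*(½) + 1 = 2 + 1 = 3)
c = 0 (c = 0*2 = 0)
m(r) = 1
c*m(l(1/((5 - 1) - 3))) = 0*1 = 0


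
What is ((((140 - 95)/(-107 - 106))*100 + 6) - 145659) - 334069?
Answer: -34061762/71 ≈ -4.7974e+5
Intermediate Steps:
((((140 - 95)/(-107 - 106))*100 + 6) - 145659) - 334069 = (((45/(-213))*100 + 6) - 145659) - 334069 = (((45*(-1/213))*100 + 6) - 145659) - 334069 = ((-15/71*100 + 6) - 145659) - 334069 = ((-1500/71 + 6) - 145659) - 334069 = (-1074/71 - 145659) - 334069 = -10342863/71 - 334069 = -34061762/71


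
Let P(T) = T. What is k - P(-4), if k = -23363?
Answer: -23359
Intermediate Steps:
k - P(-4) = -23363 - 1*(-4) = -23363 + 4 = -23359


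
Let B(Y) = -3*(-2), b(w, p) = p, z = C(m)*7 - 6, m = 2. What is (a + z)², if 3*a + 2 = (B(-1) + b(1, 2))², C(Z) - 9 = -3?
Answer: 28900/9 ≈ 3211.1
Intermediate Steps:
C(Z) = 6 (C(Z) = 9 - 3 = 6)
z = 36 (z = 6*7 - 6 = 42 - 6 = 36)
B(Y) = 6
a = 62/3 (a = -⅔ + (6 + 2)²/3 = -⅔ + (⅓)*8² = -⅔ + (⅓)*64 = -⅔ + 64/3 = 62/3 ≈ 20.667)
(a + z)² = (62/3 + 36)² = (170/3)² = 28900/9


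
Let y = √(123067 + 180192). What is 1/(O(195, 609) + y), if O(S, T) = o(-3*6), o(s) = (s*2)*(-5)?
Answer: -180/270859 + √303259/270859 ≈ 0.0013686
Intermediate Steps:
o(s) = -10*s (o(s) = (2*s)*(-5) = -10*s)
O(S, T) = 180 (O(S, T) = -(-30)*6 = -10*(-18) = 180)
y = √303259 ≈ 550.69
1/(O(195, 609) + y) = 1/(180 + √303259)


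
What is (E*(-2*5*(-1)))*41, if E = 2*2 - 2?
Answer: 820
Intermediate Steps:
E = 2 (E = 4 - 2 = 2)
(E*(-2*5*(-1)))*41 = (2*(-2*5*(-1)))*41 = (2*(-10*(-1)))*41 = (2*10)*41 = 20*41 = 820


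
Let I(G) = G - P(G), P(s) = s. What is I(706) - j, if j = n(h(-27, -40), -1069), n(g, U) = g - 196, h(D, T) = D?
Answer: 223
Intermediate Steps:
n(g, U) = -196 + g
j = -223 (j = -196 - 27 = -223)
I(G) = 0 (I(G) = G - G = 0)
I(706) - j = 0 - 1*(-223) = 0 + 223 = 223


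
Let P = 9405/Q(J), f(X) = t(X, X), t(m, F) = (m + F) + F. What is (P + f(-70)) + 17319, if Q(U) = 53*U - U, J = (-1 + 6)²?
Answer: 4450221/260 ≈ 17116.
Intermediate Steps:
J = 25 (J = 5² = 25)
t(m, F) = m + 2*F (t(m, F) = (F + m) + F = m + 2*F)
f(X) = 3*X (f(X) = X + 2*X = 3*X)
Q(U) = 52*U
P = 1881/260 (P = 9405/((52*25)) = 9405/1300 = 9405*(1/1300) = 1881/260 ≈ 7.2346)
(P + f(-70)) + 17319 = (1881/260 + 3*(-70)) + 17319 = (1881/260 - 210) + 17319 = -52719/260 + 17319 = 4450221/260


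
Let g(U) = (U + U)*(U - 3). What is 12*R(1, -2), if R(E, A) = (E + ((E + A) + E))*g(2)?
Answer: -48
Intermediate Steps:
g(U) = 2*U*(-3 + U) (g(U) = (2*U)*(-3 + U) = 2*U*(-3 + U))
R(E, A) = -12*E - 4*A (R(E, A) = (E + ((E + A) + E))*(2*2*(-3 + 2)) = (E + ((A + E) + E))*(2*2*(-1)) = (E + (A + 2*E))*(-4) = (A + 3*E)*(-4) = -12*E - 4*A)
12*R(1, -2) = 12*(-12*1 - 4*(-2)) = 12*(-12 + 8) = 12*(-4) = -48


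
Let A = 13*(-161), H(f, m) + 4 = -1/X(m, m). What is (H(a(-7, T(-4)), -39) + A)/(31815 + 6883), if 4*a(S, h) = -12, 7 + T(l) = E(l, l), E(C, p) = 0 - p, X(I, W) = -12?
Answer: -25163/464376 ≈ -0.054187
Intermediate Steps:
E(C, p) = -p
T(l) = -7 - l
a(S, h) = -3 (a(S, h) = (1/4)*(-12) = -3)
H(f, m) = -47/12 (H(f, m) = -4 - 1/(-12) = -4 - 1*(-1/12) = -4 + 1/12 = -47/12)
A = -2093
(H(a(-7, T(-4)), -39) + A)/(31815 + 6883) = (-47/12 - 2093)/(31815 + 6883) = -25163/12/38698 = -25163/12*1/38698 = -25163/464376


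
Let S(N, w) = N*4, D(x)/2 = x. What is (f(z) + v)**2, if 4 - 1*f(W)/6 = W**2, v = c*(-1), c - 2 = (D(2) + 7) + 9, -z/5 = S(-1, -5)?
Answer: 5750404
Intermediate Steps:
D(x) = 2*x
S(N, w) = 4*N
z = 20 (z = -20*(-1) = -5*(-4) = 20)
c = 22 (c = 2 + ((2*2 + 7) + 9) = 2 + ((4 + 7) + 9) = 2 + (11 + 9) = 2 + 20 = 22)
v = -22 (v = 22*(-1) = -22)
f(W) = 24 - 6*W**2
(f(z) + v)**2 = ((24 - 6*20**2) - 22)**2 = ((24 - 6*400) - 22)**2 = ((24 - 2400) - 22)**2 = (-2376 - 22)**2 = (-2398)**2 = 5750404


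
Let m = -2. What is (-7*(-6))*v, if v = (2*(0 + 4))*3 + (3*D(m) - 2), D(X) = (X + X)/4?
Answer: 798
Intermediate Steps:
D(X) = X/2 (D(X) = (2*X)*(1/4) = X/2)
v = 19 (v = (2*(0 + 4))*3 + (3*((1/2)*(-2)) - 2) = (2*4)*3 + (3*(-1) - 2) = 8*3 + (-3 - 2) = 24 - 5 = 19)
(-7*(-6))*v = -7*(-6)*19 = 42*19 = 798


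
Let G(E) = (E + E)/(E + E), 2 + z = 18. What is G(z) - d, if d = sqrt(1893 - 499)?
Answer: 1 - sqrt(1394) ≈ -36.336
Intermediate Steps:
z = 16 (z = -2 + 18 = 16)
d = sqrt(1394) ≈ 37.336
G(E) = 1 (G(E) = (2*E)/((2*E)) = (2*E)*(1/(2*E)) = 1)
G(z) - d = 1 - sqrt(1394)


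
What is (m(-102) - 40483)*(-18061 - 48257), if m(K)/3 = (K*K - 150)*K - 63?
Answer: 210784865928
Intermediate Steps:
m(K) = -189 + 3*K*(-150 + K²) (m(K) = 3*((K*K - 150)*K - 63) = 3*((K² - 150)*K - 63) = 3*((-150 + K²)*K - 63) = 3*(K*(-150 + K²) - 63) = 3*(-63 + K*(-150 + K²)) = -189 + 3*K*(-150 + K²))
(m(-102) - 40483)*(-18061 - 48257) = ((-189 - 450*(-102) + 3*(-102)³) - 40483)*(-18061 - 48257) = ((-189 + 45900 + 3*(-1061208)) - 40483)*(-66318) = ((-189 + 45900 - 3183624) - 40483)*(-66318) = (-3137913 - 40483)*(-66318) = -3178396*(-66318) = 210784865928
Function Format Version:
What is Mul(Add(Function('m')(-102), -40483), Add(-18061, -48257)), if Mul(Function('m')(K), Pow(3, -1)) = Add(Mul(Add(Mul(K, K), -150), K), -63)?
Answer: 210784865928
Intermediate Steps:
Function('m')(K) = Add(-189, Mul(3, K, Add(-150, Pow(K, 2)))) (Function('m')(K) = Mul(3, Add(Mul(Add(Mul(K, K), -150), K), -63)) = Mul(3, Add(Mul(Add(Pow(K, 2), -150), K), -63)) = Mul(3, Add(Mul(Add(-150, Pow(K, 2)), K), -63)) = Mul(3, Add(Mul(K, Add(-150, Pow(K, 2))), -63)) = Mul(3, Add(-63, Mul(K, Add(-150, Pow(K, 2))))) = Add(-189, Mul(3, K, Add(-150, Pow(K, 2)))))
Mul(Add(Function('m')(-102), -40483), Add(-18061, -48257)) = Mul(Add(Add(-189, Mul(-450, -102), Mul(3, Pow(-102, 3))), -40483), Add(-18061, -48257)) = Mul(Add(Add(-189, 45900, Mul(3, -1061208)), -40483), -66318) = Mul(Add(Add(-189, 45900, -3183624), -40483), -66318) = Mul(Add(-3137913, -40483), -66318) = Mul(-3178396, -66318) = 210784865928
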